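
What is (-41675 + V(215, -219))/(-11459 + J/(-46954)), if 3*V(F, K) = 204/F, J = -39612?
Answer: 210355258189/57835674455 ≈ 3.6371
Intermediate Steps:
V(F, K) = 68/F (V(F, K) = (204/F)/3 = 68/F)
(-41675 + V(215, -219))/(-11459 + J/(-46954)) = (-41675 + 68/215)/(-11459 - 39612/(-46954)) = (-41675 + 68*(1/215))/(-11459 - 39612*(-1/46954)) = (-41675 + 68/215)/(-11459 + 19806/23477) = -8960057/(215*(-269003137/23477)) = -8960057/215*(-23477/269003137) = 210355258189/57835674455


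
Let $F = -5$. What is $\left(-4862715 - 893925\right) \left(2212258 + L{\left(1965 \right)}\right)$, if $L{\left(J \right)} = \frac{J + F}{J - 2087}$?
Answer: $- \frac{776839904973120}{61} \approx -1.2735 \cdot 10^{13}$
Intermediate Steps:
$L{\left(J \right)} = \frac{-5 + J}{-2087 + J}$ ($L{\left(J \right)} = \frac{J - 5}{J - 2087} = \frac{-5 + J}{-2087 + J}$)
$\left(-4862715 - 893925\right) \left(2212258 + L{\left(1965 \right)}\right) = \left(-4862715 - 893925\right) \left(2212258 + \frac{-5 + 1965}{-2087 + 1965}\right) = - 5756640 \left(2212258 + \frac{1}{-122} \cdot 1960\right) = - 5756640 \left(2212258 - \frac{980}{61}\right) = \left(-5756640\right) \frac{134946758}{61} = - \frac{776839904973120}{61}$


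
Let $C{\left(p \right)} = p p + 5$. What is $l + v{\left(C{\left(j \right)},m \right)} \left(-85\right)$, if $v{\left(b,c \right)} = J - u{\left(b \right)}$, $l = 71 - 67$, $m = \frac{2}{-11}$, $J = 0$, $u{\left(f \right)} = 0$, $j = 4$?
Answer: $4$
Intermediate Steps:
$m = - \frac{2}{11}$ ($m = 2 \left(- \frac{1}{11}\right) = - \frac{2}{11} \approx -0.18182$)
$C{\left(p \right)} = 5 + p^{2}$ ($C{\left(p \right)} = p^{2} + 5 = 5 + p^{2}$)
$l = 4$ ($l = 71 - 67 = 4$)
$v{\left(b,c \right)} = 0$ ($v{\left(b,c \right)} = 0 - 0 = 0 + 0 = 0$)
$l + v{\left(C{\left(j \right)},m \right)} \left(-85\right) = 4 + 0 \left(-85\right) = 4 + 0 = 4$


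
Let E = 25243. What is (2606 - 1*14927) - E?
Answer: -37564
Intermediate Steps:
(2606 - 1*14927) - E = (2606 - 1*14927) - 1*25243 = (2606 - 14927) - 25243 = -12321 - 25243 = -37564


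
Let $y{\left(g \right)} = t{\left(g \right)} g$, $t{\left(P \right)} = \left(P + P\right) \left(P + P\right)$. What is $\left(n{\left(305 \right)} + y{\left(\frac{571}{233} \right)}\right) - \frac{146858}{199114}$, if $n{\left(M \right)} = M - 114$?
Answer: $\frac{313741082385554}{1259330043709} \approx 249.13$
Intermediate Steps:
$t{\left(P \right)} = 4 P^{2}$ ($t{\left(P \right)} = 2 P 2 P = 4 P^{2}$)
$n{\left(M \right)} = -114 + M$ ($n{\left(M \right)} = M - 114 = -114 + M$)
$y{\left(g \right)} = 4 g^{3}$ ($y{\left(g \right)} = 4 g^{2} g = 4 g^{3}$)
$\left(n{\left(305 \right)} + y{\left(\frac{571}{233} \right)}\right) - \frac{146858}{199114} = \left(\left(-114 + 305\right) + 4 \left(\frac{571}{233}\right)^{3}\right) - \frac{146858}{199114} = \left(191 + 4 \left(571 \cdot \frac{1}{233}\right)^{3}\right) - \frac{73429}{99557} = \left(191 + 4 \left(\frac{571}{233}\right)^{3}\right) - \frac{73429}{99557} = \left(191 + 4 \cdot \frac{186169411}{12649337}\right) - \frac{73429}{99557} = \left(191 + \frac{744677644}{12649337}\right) - \frac{73429}{99557} = \frac{3160701011}{12649337} - \frac{73429}{99557} = \frac{313741082385554}{1259330043709}$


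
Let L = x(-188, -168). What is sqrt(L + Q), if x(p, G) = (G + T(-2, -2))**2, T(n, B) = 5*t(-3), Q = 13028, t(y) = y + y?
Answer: 2*sqrt(13058) ≈ 228.54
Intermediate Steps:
t(y) = 2*y
T(n, B) = -30 (T(n, B) = 5*(2*(-3)) = 5*(-6) = -30)
x(p, G) = (-30 + G)**2 (x(p, G) = (G - 30)**2 = (-30 + G)**2)
L = 39204 (L = (-30 - 168)**2 = (-198)**2 = 39204)
sqrt(L + Q) = sqrt(39204 + 13028) = sqrt(52232) = 2*sqrt(13058)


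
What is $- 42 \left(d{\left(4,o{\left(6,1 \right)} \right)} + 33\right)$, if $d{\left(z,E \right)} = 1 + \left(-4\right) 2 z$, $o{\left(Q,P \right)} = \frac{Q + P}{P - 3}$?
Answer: $-84$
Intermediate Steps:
$o{\left(Q,P \right)} = \frac{P + Q}{-3 + P}$
$d{\left(z,E \right)} = 1 - 8 z$
$- 42 \left(d{\left(4,o{\left(6,1 \right)} \right)} + 33\right) = - 42 \left(\left(1 - 32\right) + 33\right) = - 42 \left(-31 + 33\right) = \left(-42\right) 2 = -84$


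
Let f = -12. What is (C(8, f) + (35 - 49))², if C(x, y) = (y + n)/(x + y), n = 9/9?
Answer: 2025/16 ≈ 126.56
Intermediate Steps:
n = 1 (n = 9*(⅑) = 1)
C(x, y) = (1 + y)/(x + y) (C(x, y) = (y + 1)/(x + y) = (1 + y)/(x + y))
(C(8, f) + (35 - 49))² = ((1 - 12)/(8 - 12) + (35 - 49))² = (-11/(-4) - 14)² = (-¼*(-11) - 14)² = (11/4 - 14)² = (-45/4)² = 2025/16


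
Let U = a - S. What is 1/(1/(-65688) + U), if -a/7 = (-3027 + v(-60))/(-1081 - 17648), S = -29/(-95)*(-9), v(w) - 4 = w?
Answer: 38958567480/62141875219 ≈ 0.62693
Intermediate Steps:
v(w) = 4 + w
S = -261/95 (S = -29*(-1/95)*(-9) = (29/95)*(-9) = -261/95 ≈ -2.7474)
a = -21581/18729 (a = -7*(-3027 + (4 - 60))/(-1081 - 17648) = -7*(-3027 - 56)/(-18729) = -(-21581)*(-1)/18729 = -7*3083/18729 = -21581/18729 ≈ -1.1523)
U = 2838074/1779255 (U = -21581/18729 - 1*(-261/95) = -21581/18729 + 261/95 = 2838074/1779255 ≈ 1.5951)
1/(1/(-65688) + U) = 1/(1/(-65688) + 2838074/1779255) = 1/(-1/65688 + 2838074/1779255) = 1/(62141875219/38958567480) = 38958567480/62141875219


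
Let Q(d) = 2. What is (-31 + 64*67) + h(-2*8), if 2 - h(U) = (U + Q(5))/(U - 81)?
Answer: 413109/97 ≈ 4258.9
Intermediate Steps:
h(U) = 2 - (2 + U)/(-81 + U) (h(U) = 2 - (U + 2)/(U - 81) = 2 - (2 + U)/(-81 + U))
(-31 + 64*67) + h(-2*8) = (-31 + 64*67) + (-164 - 2*8)/(-81 - 2*8) = (-31 + 4288) + (-164 - 16)/(-81 - 16) = 4257 - 180/(-97) = 4257 - 1/97*(-180) = 4257 + 180/97 = 413109/97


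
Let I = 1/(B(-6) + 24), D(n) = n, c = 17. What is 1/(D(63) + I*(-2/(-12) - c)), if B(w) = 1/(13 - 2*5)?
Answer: 146/9097 ≈ 0.016049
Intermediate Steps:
B(w) = 1/3 (B(w) = 1/(13 - 10) = 1/3)
I = 3/73 (I = 1/(1/3 + 24) = 1/(73/3) = 3/73 ≈ 0.041096)
1/(D(63) + I*(-2/(-12) - c)) = 1/(63 + 3*(-2/(-12) - 1*17)/73) = 1/(63 + 3*(-2*(-1/12) - 17)/73) = 1/(63 + 3*(1/6 - 17)/73) = 1/(63 + (3/73)*(-101/6)) = 1/(63 - 101/146) = 1/(9097/146) = 146/9097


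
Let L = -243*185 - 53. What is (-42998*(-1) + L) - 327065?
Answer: -329075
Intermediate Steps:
L = -45008 (L = -44955 - 53 = -45008)
(-42998*(-1) + L) - 327065 = (-42998*(-1) - 45008) - 327065 = (42998 - 45008) - 327065 = -2010 - 327065 = -329075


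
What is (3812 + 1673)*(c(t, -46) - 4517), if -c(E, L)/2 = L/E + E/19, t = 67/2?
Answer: -31544969990/1273 ≈ -2.4780e+7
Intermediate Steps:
t = 67/2 (t = 67*(1/2) = 67/2 ≈ 33.500)
c(E, L) = -2*E/19 - 2*L/E (c(E, L) = -2*(L/E + E/19) = -2*(E/19 + L/E) = -2*E/19 - 2*L/E)
(3812 + 1673)*(c(t, -46) - 4517) = (3812 + 1673)*((-2/19*67/2 - 2*(-46)/67/2) - 4517) = 5485*((-67/19 - 2*(-46)*2/67) - 4517) = 5485*((-67/19 + 184/67) - 4517) = 5485*(-993/1273 - 4517) = 5485*(-5751134/1273) = -31544969990/1273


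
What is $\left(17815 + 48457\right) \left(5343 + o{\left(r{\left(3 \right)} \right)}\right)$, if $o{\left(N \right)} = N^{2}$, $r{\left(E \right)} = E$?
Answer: $354687744$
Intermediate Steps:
$\left(17815 + 48457\right) \left(5343 + o{\left(r{\left(3 \right)} \right)}\right) = \left(17815 + 48457\right) \left(5343 + 3^{2}\right) = 66272 \left(5343 + 9\right) = 66272 \cdot 5352 = 354687744$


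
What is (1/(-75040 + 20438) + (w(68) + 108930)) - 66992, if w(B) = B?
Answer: 2293611611/54602 ≈ 42006.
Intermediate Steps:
(1/(-75040 + 20438) + (w(68) + 108930)) - 66992 = (1/(-75040 + 20438) + (68 + 108930)) - 66992 = (1/(-54602) + 108998) - 66992 = (-1/54602 + 108998) - 66992 = 5951508795/54602 - 66992 = 2293611611/54602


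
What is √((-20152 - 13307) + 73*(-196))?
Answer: I*√47767 ≈ 218.56*I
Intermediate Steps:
√((-20152 - 13307) + 73*(-196)) = √(-33459 - 14308) = √(-47767) = I*√47767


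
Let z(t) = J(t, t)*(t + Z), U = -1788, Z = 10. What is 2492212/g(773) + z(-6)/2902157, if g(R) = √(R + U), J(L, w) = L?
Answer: -24/2902157 - 2492212*I*√1015/1015 ≈ -8.2697e-6 - 78226.0*I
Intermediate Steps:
g(R) = √(-1788 + R) (g(R) = √(R - 1788) = √(-1788 + R))
z(t) = t*(10 + t) (z(t) = t*(t + 10) = t*(10 + t))
2492212/g(773) + z(-6)/2902157 = 2492212/(√(-1788 + 773)) - 6*(10 - 6)/2902157 = 2492212/(√(-1015)) - 6*4*(1/2902157) = 2492212/((I*√1015)) - 24*1/2902157 = 2492212*(-I*√1015/1015) - 24/2902157 = -2492212*I*√1015/1015 - 24/2902157 = -24/2902157 - 2492212*I*√1015/1015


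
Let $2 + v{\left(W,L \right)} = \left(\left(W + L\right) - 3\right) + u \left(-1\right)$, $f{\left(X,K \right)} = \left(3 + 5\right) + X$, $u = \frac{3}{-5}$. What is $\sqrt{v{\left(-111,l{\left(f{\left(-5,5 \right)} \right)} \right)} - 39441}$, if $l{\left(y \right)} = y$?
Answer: $\frac{i \sqrt{988835}}{5} \approx 198.88 i$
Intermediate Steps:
$u = - \frac{3}{5}$ ($u = 3 \left(- \frac{1}{5}\right) = - \frac{3}{5} \approx -0.6$)
$f{\left(X,K \right)} = 8 + X$
$v{\left(W,L \right)} = - \frac{22}{5} + L + W$ ($v{\left(W,L \right)} = -2 - \left(\frac{12}{5} - L - W\right) = -2 + \left(\left(-3 + L + W\right) + \frac{3}{5}\right) = -2 + \left(- \frac{12}{5} + L + W\right) = - \frac{22}{5} + L + W$)
$\sqrt{v{\left(-111,l{\left(f{\left(-5,5 \right)} \right)} \right)} - 39441} = \sqrt{\left(- \frac{22}{5} + \left(8 - 5\right) - 111\right) - 39441} = \sqrt{\left(- \frac{22}{5} + 3 - 111\right) - 39441} = \sqrt{- \frac{562}{5} - 39441} = \sqrt{- \frac{197767}{5}} = \frac{i \sqrt{988835}}{5}$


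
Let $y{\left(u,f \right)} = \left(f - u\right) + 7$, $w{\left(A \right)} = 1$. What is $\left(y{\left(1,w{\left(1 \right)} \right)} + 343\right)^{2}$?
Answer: $122500$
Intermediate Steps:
$y{\left(u,f \right)} = 7 + f - u$
$\left(y{\left(1,w{\left(1 \right)} \right)} + 343\right)^{2} = \left(\left(7 + 1 - 1\right) + 343\right)^{2} = \left(7 + 343\right)^{2} = 350^{2} = 122500$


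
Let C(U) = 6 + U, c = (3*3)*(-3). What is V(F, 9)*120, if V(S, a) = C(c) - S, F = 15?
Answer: -4320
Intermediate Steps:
c = -27 (c = 9*(-3) = -27)
V(S, a) = -21 - S (V(S, a) = (6 - 27) - S = -21 - S)
V(F, 9)*120 = (-21 - 1*15)*120 = (-21 - 15)*120 = -36*120 = -4320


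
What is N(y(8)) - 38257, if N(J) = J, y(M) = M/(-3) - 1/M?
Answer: -918235/24 ≈ -38260.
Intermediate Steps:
y(M) = -1/M - M/3 (y(M) = M*(-⅓) - 1/M = -M/3 - 1/M = -1/M - M/3)
N(y(8)) - 38257 = (-1/8 - ⅓*8) - 38257 = (-1*⅛ - 8/3) - 38257 = (-⅛ - 8/3) - 38257 = -67/24 - 38257 = -918235/24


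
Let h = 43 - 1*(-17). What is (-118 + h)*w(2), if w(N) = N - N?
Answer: 0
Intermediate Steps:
h = 60 (h = 43 + 17 = 60)
w(N) = 0
(-118 + h)*w(2) = (-118 + 60)*0 = -58*0 = 0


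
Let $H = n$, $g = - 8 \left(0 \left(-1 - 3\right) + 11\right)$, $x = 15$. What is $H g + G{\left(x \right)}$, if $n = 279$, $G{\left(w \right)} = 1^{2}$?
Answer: $-24551$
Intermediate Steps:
$G{\left(w \right)} = 1$
$g = -88$ ($g = - 8 \left(0 \left(-4\right) + 11\right) = - 8 \left(0 + 11\right) = \left(-8\right) 11 = -88$)
$H = 279$
$H g + G{\left(x \right)} = 279 \left(-88\right) + 1 = -24552 + 1 = -24551$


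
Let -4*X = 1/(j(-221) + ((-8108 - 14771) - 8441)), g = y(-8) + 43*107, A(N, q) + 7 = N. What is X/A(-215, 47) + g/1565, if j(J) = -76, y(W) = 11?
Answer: 128580935011/43631649120 ≈ 2.9470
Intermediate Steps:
A(N, q) = -7 + N
g = 4612 (g = 11 + 43*107 = 11 + 4601 = 4612)
X = 1/125584 (X = -1/(4*(-76 + ((-8108 - 14771) - 8441))) = -1/(4*(-76 + (-22879 - 8441))) = -1/(4*(-76 - 31320)) = -1/4/(-31396) = -1/4*(-1/31396) = 1/125584 ≈ 7.9628e-6)
X/A(-215, 47) + g/1565 = 1/(125584*(-7 - 215)) + 4612/1565 = (1/125584)/(-222) + 4612*(1/1565) = (1/125584)*(-1/222) + 4612/1565 = -1/27879648 + 4612/1565 = 128580935011/43631649120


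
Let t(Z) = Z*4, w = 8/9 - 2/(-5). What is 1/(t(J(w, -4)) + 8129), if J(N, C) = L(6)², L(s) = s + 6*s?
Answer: 1/15185 ≈ 6.5855e-5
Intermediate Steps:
L(s) = 7*s
w = 58/45 (w = 8*(⅑) - 2*(-⅕) = 8/9 + ⅖ = 58/45 ≈ 1.2889)
J(N, C) = 1764 (J(N, C) = (7*6)² = 42² = 1764)
t(Z) = 4*Z
1/(t(J(w, -4)) + 8129) = 1/(4*1764 + 8129) = 1/(7056 + 8129) = 1/15185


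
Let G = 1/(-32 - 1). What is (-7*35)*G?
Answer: 245/33 ≈ 7.4242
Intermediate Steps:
G = -1/33 (G = 1/(-33) = -1/33 ≈ -0.030303)
(-7*35)*G = -7*35*(-1/33) = -245*(-1/33) = 245/33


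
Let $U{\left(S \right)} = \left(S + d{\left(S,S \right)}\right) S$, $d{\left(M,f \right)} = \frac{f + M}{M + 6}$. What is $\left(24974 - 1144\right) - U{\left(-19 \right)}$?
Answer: $\frac{305819}{13} \approx 23525.0$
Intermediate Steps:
$d{\left(M,f \right)} = \frac{M + f}{6 + M}$
$U{\left(S \right)} = S \left(S + \frac{2 S}{6 + S}\right)$ ($U{\left(S \right)} = \left(S + \frac{S + S}{6 + S}\right) S = \left(S + \frac{2 S}{6 + S}\right) S = S \left(S + \frac{2 S}{6 + S}\right)$)
$\left(24974 - 1144\right) - U{\left(-19 \right)} = \left(24974 - 1144\right) - \frac{\left(-19\right)^{2} \left(8 - 19\right)}{6 - 19} = \left(24974 - 1144\right) - 361 \frac{1}{-13} \left(-11\right) = 23830 - 361 \left(- \frac{1}{13}\right) \left(-11\right) = 23830 - \frac{3971}{13} = \frac{305819}{13}$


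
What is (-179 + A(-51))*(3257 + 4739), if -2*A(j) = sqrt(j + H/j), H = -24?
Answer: -1431284 - 3998*I*sqrt(14603)/17 ≈ -1.4313e+6 - 28419.0*I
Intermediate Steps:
A(j) = -sqrt(j - 24/j)/2
(-179 + A(-51))*(3257 + 4739) = (-179 - sqrt(-51 - 24/(-51))/2)*(3257 + 4739) = (-179 - sqrt(-51 - 24*(-1/51))/2)*7996 = (-179 - sqrt(-51 + 8/17)/2)*7996 = (-179 - I*sqrt(14603)/34)*7996 = -1431284 - 3998*I*sqrt(14603)/17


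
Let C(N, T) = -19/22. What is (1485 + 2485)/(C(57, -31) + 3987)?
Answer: 17468/17539 ≈ 0.99595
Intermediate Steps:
C(N, T) = -19/22 (C(N, T) = -19*1/22 = -19/22)
(1485 + 2485)/(C(57, -31) + 3987) = (1485 + 2485)/(-19/22 + 3987) = 3970/(87695/22) = 3970*(22/87695) = 17468/17539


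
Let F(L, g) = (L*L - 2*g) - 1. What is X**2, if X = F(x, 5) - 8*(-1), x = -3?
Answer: 36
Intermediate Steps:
F(L, g) = -1 + L**2 - 2*g (F(L, g) = (L**2 - 2*g) - 1 = -1 + L**2 - 2*g)
X = 6 (X = (-1 + (-3)**2 - 2*5) - 8*(-1) = (-1 + 9 - 10) + 8 = -2 + 8 = 6)
X**2 = 6**2 = 36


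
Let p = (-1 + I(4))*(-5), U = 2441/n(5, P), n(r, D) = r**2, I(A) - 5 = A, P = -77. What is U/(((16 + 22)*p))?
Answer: -2441/38000 ≈ -0.064237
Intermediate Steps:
I(A) = 5 + A
U = 2441/25 (U = 2441/(5**2) = 2441/25 ≈ 97.640)
p = -40 (p = (-1 + (5 + 4))*(-5) = (-1 + 9)*(-5) = 8*(-5) = -40)
U/(((16 + 22)*p)) = 2441/(25*(((16 + 22)*(-40)))) = 2441/(25*((38*(-40)))) = (2441/25)/(-1520) = (2441/25)*(-1/1520) = -2441/38000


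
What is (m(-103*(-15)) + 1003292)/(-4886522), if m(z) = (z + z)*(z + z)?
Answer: -5275696/2443261 ≈ -2.1593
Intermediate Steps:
m(z) = 4*z² (m(z) = (2*z)*(2*z) = 4*z²)
(m(-103*(-15)) + 1003292)/(-4886522) = (4*(-103*(-15))² + 1003292)/(-4886522) = (4*1545² + 1003292)*(-1/4886522) = (4*2387025 + 1003292)*(-1/4886522) = (9548100 + 1003292)*(-1/4886522) = 10551392*(-1/4886522) = -5275696/2443261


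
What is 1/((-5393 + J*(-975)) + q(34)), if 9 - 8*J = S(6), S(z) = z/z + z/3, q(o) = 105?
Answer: -4/24077 ≈ -0.00016613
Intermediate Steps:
S(z) = 1 + z/3 (S(z) = 1 + z*(⅓) = 1 + z/3)
J = ¾ (J = 9/8 - (1 + (⅓)*6)/8 = 9/8 - (1 + 2)/8 = 9/8 - ⅛*3 = 9/8 - 3/8 = ¾ ≈ 0.75000)
1/((-5393 + J*(-975)) + q(34)) = 1/((-5393 + (¾)*(-975)) + 105) = 1/((-5393 - 2925/4) + 105) = 1/(-24497/4 + 105) = 1/(-24077/4) = -4/24077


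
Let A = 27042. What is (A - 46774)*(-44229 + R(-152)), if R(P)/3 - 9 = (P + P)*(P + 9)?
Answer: -1701174648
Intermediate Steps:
R(P) = 27 + 6*P*(9 + P) (R(P) = 27 + 3*((P + P)*(P + 9)) = 27 + 3*((2*P)*(9 + P)) = 27 + 3*(2*P*(9 + P)) = 27 + 6*P*(9 + P))
(A - 46774)*(-44229 + R(-152)) = (27042 - 46774)*(-44229 + (27 + 6*(-152)² + 54*(-152))) = -19732*(-44229 + (27 + 6*23104 - 8208)) = -19732*(-44229 + (27 + 138624 - 8208)) = -19732*(-44229 + 130443) = -19732*86214 = -1701174648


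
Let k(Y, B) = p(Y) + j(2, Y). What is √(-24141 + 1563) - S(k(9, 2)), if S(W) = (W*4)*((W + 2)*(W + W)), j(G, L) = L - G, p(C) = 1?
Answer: -5120 + I*√22578 ≈ -5120.0 + 150.26*I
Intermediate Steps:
k(Y, B) = -1 + Y (k(Y, B) = 1 + (Y - 1*2) = 1 + (Y - 2) = 1 + (-2 + Y) = -1 + Y)
S(W) = 8*W²*(2 + W) (S(W) = (4*W)*((2 + W)*(2*W)) = (4*W)*(2*W*(2 + W)) = 8*W²*(2 + W))
√(-24141 + 1563) - S(k(9, 2)) = √(-24141 + 1563) - 8*(-1 + 9)²*(2 + (-1 + 9)) = √(-22578) - 8*8²*(2 + 8) = I*√22578 - 8*64*10 = I*√22578 - 1*5120 = I*√22578 - 5120 = -5120 + I*√22578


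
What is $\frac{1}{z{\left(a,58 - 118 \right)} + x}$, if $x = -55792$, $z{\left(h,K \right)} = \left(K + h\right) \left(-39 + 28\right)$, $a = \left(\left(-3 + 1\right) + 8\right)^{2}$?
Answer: $- \frac{1}{55528} \approx -1.8009 \cdot 10^{-5}$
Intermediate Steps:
$a = 36$ ($a = \left(-2 + 8\right)^{2} = 6^{2} = 36$)
$z{\left(h,K \right)} = - 11 K - 11 h$ ($z{\left(h,K \right)} = \left(K + h\right) \left(-11\right) = - 11 K - 11 h$)
$\frac{1}{z{\left(a,58 - 118 \right)} + x} = \frac{1}{\left(- 11 \left(58 - 118\right) - 396\right) - 55792} = \frac{1}{\left(\left(-11\right) \left(-60\right) - 396\right) - 55792} = \frac{1}{\left(660 - 396\right) - 55792} = \frac{1}{264 - 55792} = \frac{1}{-55528} = - \frac{1}{55528}$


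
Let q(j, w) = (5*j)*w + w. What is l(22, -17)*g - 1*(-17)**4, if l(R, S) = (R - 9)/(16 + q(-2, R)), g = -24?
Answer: -584635/7 ≈ -83519.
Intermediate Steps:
q(j, w) = w + 5*j*w (q(j, w) = 5*j*w + w = w + 5*j*w)
l(R, S) = (-9 + R)/(16 - 9*R) (l(R, S) = (R - 9)/(16 + R*(1 + 5*(-2))) = (-9 + R)/(16 + R*(1 - 10)) = (-9 + R)/(16 + R*(-9)) = (-9 + R)/(16 - 9*R))
l(22, -17)*g - 1*(-17)**4 = ((9 - 1*22)/(-16 + 9*22))*(-24) - 1*(-17)**4 = ((9 - 22)/(-16 + 198))*(-24) - 1*83521 = (-13/182)*(-24) - 83521 = ((1/182)*(-13))*(-24) - 83521 = -1/14*(-24) - 83521 = 12/7 - 83521 = -584635/7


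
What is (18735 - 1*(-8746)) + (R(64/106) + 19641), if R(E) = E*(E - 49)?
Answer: 132283618/2809 ≈ 47093.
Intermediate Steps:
R(E) = E*(-49 + E)
(18735 - 1*(-8746)) + (R(64/106) + 19641) = (18735 - 1*(-8746)) + ((64/106)*(-49 + 64/106) + 19641) = (18735 + 8746) + ((64*(1/106))*(-49 + 64*(1/106)) + 19641) = 27481 + (32*(-49 + 32/53)/53 + 19641) = 27481 + ((32/53)*(-2565/53) + 19641) = 27481 + (-82080/2809 + 19641) = 27481 + 55089489/2809 = 132283618/2809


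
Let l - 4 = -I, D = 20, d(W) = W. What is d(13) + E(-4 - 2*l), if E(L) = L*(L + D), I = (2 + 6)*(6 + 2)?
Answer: 15789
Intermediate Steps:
I = 64 (I = 8*8 = 64)
l = -60 (l = 4 - 1*64 = 4 - 64 = -60)
E(L) = L*(20 + L) (E(L) = L*(L + 20) = L*(20 + L))
d(13) + E(-4 - 2*l) = 13 + (-4 - 2*(-60))*(20 + (-4 - 2*(-60))) = 13 + (-4 + 120)*(20 + (-4 + 120)) = 13 + 116*(20 + 116) = 13 + 116*136 = 13 + 15776 = 15789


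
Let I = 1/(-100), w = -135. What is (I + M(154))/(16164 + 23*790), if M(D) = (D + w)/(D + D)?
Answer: 199/132185900 ≈ 1.5055e-6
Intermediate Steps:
M(D) = (-135 + D)/(2*D) (M(D) = (D - 135)/(D + D) = (-135 + D)/((2*D)) = (-135 + D)*(1/(2*D)) = (-135 + D)/(2*D))
I = -1/100 ≈ -0.010000
(I + M(154))/(16164 + 23*790) = (-1/100 + (½)*(-135 + 154)/154)/(16164 + 23*790) = (-1/100 + (½)*(1/154)*19)/(16164 + 18170) = (-1/100 + 19/308)/34334 = (199/3850)*(1/34334) = 199/132185900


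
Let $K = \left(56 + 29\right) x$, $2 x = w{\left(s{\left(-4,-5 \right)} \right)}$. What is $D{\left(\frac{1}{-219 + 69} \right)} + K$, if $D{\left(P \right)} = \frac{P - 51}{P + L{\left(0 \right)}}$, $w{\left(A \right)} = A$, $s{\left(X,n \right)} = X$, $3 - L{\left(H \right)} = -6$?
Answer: $- \frac{236981}{1349} \approx -175.67$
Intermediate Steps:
$L{\left(H \right)} = 9$ ($L{\left(H \right)} = 3 - -6 = 3 + 6 = 9$)
$x = -2$ ($x = \frac{1}{2} \left(-4\right) = -2$)
$K = -170$ ($K = \left(56 + 29\right) \left(-2\right) = 85 \left(-2\right) = -170$)
$D{\left(P \right)} = \frac{-51 + P}{9 + P}$ ($D{\left(P \right)} = \frac{P - 51}{P + 9} = \frac{-51 + P}{9 + P}$)
$D{\left(\frac{1}{-219 + 69} \right)} + K = \frac{-51 + \frac{1}{-219 + 69}}{9 + \frac{1}{-219 + 69}} - 170 = \frac{-51 + \frac{1}{-150}}{9 + \frac{1}{-150}} - 170 = \frac{-51 - \frac{1}{150}}{9 - \frac{1}{150}} - 170 = \frac{1}{\frac{1349}{150}} \left(- \frac{7651}{150}\right) - 170 = \frac{150}{1349} \left(- \frac{7651}{150}\right) - 170 = - \frac{7651}{1349} - 170 = - \frac{236981}{1349}$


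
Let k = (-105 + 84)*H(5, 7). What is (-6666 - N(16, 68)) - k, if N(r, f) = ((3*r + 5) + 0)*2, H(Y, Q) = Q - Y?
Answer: -6730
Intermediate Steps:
N(r, f) = 10 + 6*r (N(r, f) = ((5 + 3*r) + 0)*2 = (5 + 3*r)*2 = 10 + 6*r)
k = -42 (k = (-105 + 84)*(7 - 1*5) = -21*(7 - 5) = -21*2 = -42)
(-6666 - N(16, 68)) - k = (-6666 - (10 + 6*16)) - 1*(-42) = (-6666 - (10 + 96)) + 42 = (-6666 - 1*106) + 42 = (-6666 - 106) + 42 = -6772 + 42 = -6730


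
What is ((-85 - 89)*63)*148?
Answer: -1622376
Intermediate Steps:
((-85 - 89)*63)*148 = -174*63*148 = -10962*148 = -1622376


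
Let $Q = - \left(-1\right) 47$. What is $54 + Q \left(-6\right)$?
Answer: $-228$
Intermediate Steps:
$Q = 47$ ($Q = \left(-1\right) \left(-47\right) = 47$)
$54 + Q \left(-6\right) = 54 + 47 \left(-6\right) = 54 - 282 = -228$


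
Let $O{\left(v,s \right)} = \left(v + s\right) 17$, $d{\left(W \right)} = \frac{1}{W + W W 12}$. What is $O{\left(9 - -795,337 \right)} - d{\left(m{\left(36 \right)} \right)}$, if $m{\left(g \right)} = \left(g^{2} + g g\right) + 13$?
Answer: $\frac{1579592852284}{81434905} \approx 19397.0$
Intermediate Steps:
$m{\left(g \right)} = 13 + 2 g^{2}$ ($m{\left(g \right)} = \left(g^{2} + g^{2}\right) + 13 = 2 g^{2} + 13 = 13 + 2 g^{2}$)
$d{\left(W \right)} = \frac{1}{W + 12 W^{2}}$ ($d{\left(W \right)} = \frac{1}{W + W^{2} \cdot 12} = \frac{1}{W + 12 W^{2}}$)
$O{\left(v,s \right)} = 17 s + 17 v$ ($O{\left(v,s \right)} = \left(s + v\right) 17 = 17 s + 17 v$)
$O{\left(9 - -795,337 \right)} - d{\left(m{\left(36 \right)} \right)} = \left(17 \cdot 337 + 17 \left(9 - -795\right)\right) - \frac{1}{\left(13 + 2 \cdot 36^{2}\right) \left(1 + 12 \left(13 + 2 \cdot 36^{2}\right)\right)} = \left(5729 + 17 \left(9 + 795\right)\right) - \frac{1}{\left(13 + 2 \cdot 1296\right) \left(1 + 12 \left(13 + 2 \cdot 1296\right)\right)} = \left(5729 + 17 \cdot 804\right) - \frac{1}{\left(13 + 2592\right) \left(1 + 12 \left(13 + 2592\right)\right)} = \left(5729 + 13668\right) - \frac{1}{2605 \left(1 + 12 \cdot 2605\right)} = 19397 - \frac{1}{2605 \left(1 + 31260\right)} = 19397 - \frac{1}{2605 \cdot 31261} = 19397 - \frac{1}{2605} \cdot \frac{1}{31261} = 19397 - \frac{1}{81434905} = \frac{1579592852284}{81434905}$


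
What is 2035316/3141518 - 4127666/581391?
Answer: -5891911316216/913225145769 ≈ -6.4518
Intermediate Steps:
2035316/3141518 - 4127666/581391 = 2035316*(1/3141518) - 4127666*1/581391 = 1017658/1570759 - 4127666/581391 = -5891911316216/913225145769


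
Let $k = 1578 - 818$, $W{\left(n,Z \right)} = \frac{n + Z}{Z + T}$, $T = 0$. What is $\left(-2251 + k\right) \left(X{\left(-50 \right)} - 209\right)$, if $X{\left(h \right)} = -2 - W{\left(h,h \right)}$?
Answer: $317583$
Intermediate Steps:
$W{\left(n,Z \right)} = \frac{Z + n}{Z}$ ($W{\left(n,Z \right)} = \frac{n + Z}{Z + 0} = \frac{Z + n}{Z}$)
$X{\left(h \right)} = -4$ ($X{\left(h \right)} = -2 - \frac{h + h}{h} = -2 - \frac{2 h}{h} = -2 - 2 = -4$)
$k = 760$
$\left(-2251 + k\right) \left(X{\left(-50 \right)} - 209\right) = \left(-2251 + 760\right) \left(-4 - 209\right) = \left(-1491\right) \left(-213\right) = 317583$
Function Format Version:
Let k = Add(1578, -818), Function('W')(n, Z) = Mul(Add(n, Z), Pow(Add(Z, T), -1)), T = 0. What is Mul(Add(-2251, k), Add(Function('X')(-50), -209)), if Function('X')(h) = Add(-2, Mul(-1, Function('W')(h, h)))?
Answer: 317583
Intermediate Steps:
Function('W')(n, Z) = Mul(Pow(Z, -1), Add(Z, n)) (Function('W')(n, Z) = Mul(Add(n, Z), Pow(Add(Z, 0), -1)) = Mul(Add(Z, n), Pow(Z, -1)) = Mul(Pow(Z, -1), Add(Z, n)))
Function('X')(h) = -4 (Function('X')(h) = Add(-2, Mul(-1, Mul(Pow(h, -1), Add(h, h)))) = Add(-2, Mul(-1, Mul(Pow(h, -1), Mul(2, h)))) = Add(-2, Mul(-1, 2)) = Add(-2, -2) = -4)
k = 760
Mul(Add(-2251, k), Add(Function('X')(-50), -209)) = Mul(Add(-2251, 760), Add(-4, -209)) = Mul(-1491, -213) = 317583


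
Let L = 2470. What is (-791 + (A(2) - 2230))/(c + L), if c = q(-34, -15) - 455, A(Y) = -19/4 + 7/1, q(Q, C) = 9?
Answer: -525/352 ≈ -1.4915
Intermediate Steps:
A(Y) = 9/4 (A(Y) = -19*1/4 + 7*1 = -19/4 + 7 = 9/4)
c = -446 (c = 9 - 455 = -446)
(-791 + (A(2) - 2230))/(c + L) = (-791 + (9/4 - 2230))/(-446 + 2470) = (-791 - 8911/4)/2024 = -12075/4*1/2024 = -525/352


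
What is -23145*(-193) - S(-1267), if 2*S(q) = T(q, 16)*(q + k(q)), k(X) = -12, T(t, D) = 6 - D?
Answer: 4460590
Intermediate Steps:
S(q) = 60 - 5*q (S(q) = ((6 - 1*16)*(q - 12))/2 = ((6 - 16)*(-12 + q))/2 = (-10*(-12 + q))/2 = (120 - 10*q)/2 = 60 - 5*q)
-23145*(-193) - S(-1267) = -23145*(-193) - (60 - 5*(-1267)) = 4466985 - (60 + 6335) = 4466985 - 1*6395 = 4466985 - 6395 = 4460590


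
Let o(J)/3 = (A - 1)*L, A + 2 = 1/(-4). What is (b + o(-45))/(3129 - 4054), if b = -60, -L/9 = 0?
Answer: 12/185 ≈ 0.064865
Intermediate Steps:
A = -9/4 (A = -2 + 1/(-4) = -2 - 1/4 = -9/4 ≈ -2.2500)
L = 0 (L = -9*0 = 0)
o(J) = 0 (o(J) = 3*((-9/4 - 1)*0) = 3*(-13/4*0) = 3*0 = 0)
(b + o(-45))/(3129 - 4054) = (-60 + 0)/(3129 - 4054) = -60/(-925) = -60*(-1/925) = 12/185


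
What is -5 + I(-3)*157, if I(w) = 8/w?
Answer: -1271/3 ≈ -423.67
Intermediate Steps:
-5 + I(-3)*157 = -5 + (8/(-3))*157 = -5 + (8*(-1/3))*157 = -5 - 8/3*157 = -5 - 1256/3 = -1271/3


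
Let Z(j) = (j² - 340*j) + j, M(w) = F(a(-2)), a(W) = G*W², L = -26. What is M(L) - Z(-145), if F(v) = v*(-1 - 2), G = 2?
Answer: -70204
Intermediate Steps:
a(W) = 2*W²
F(v) = -3*v (F(v) = v*(-3) = -3*v)
M(w) = -24 (M(w) = -6*(-2)² = -6*4 = -3*8 = -24)
Z(j) = j² - 339*j
M(L) - Z(-145) = -24 - (-145)*(-339 - 145) = -24 - (-145)*(-484) = -24 - 1*70180 = -24 - 70180 = -70204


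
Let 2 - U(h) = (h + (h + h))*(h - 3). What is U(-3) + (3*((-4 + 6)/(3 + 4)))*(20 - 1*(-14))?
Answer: -160/7 ≈ -22.857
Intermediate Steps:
U(h) = 2 - 3*h*(-3 + h) (U(h) = 2 - (h + (h + h))*(h - 3) = 2 - (h + 2*h)*(-3 + h) = 2 - 3*h*(-3 + h))
U(-3) + (3*((-4 + 6)/(3 + 4)))*(20 - 1*(-14)) = (2 - 3*(-3)² + 9*(-3)) + (3*((-4 + 6)/(3 + 4)))*(20 - 1*(-14)) = (2 - 3*9 - 27) + (3*(2/7))*(20 + 14) = (2 - 27 - 27) + (3*(2*(⅐)))*34 = -52 + (3*(2/7))*34 = -52 + (6/7)*34 = -52 + 204/7 = -160/7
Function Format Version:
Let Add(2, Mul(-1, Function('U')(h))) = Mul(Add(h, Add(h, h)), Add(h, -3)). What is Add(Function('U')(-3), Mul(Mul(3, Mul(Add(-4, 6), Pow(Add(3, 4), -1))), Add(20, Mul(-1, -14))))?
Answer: Rational(-160, 7) ≈ -22.857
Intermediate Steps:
Function('U')(h) = Add(2, Mul(-3, h, Add(-3, h))) (Function('U')(h) = Add(2, Mul(-1, Mul(Add(h, Add(h, h)), Add(h, -3)))) = Add(2, Mul(-1, Mul(Add(h, Mul(2, h)), Add(-3, h)))) = Add(2, Mul(-1, Mul(Mul(3, h), Add(-3, h)))) = Add(2, Mul(-1, Mul(3, h, Add(-3, h)))) = Add(2, Mul(-3, h, Add(-3, h))))
Add(Function('U')(-3), Mul(Mul(3, Mul(Add(-4, 6), Pow(Add(3, 4), -1))), Add(20, Mul(-1, -14)))) = Add(Add(2, Mul(-3, Pow(-3, 2)), Mul(9, -3)), Mul(Mul(3, Mul(Add(-4, 6), Pow(Add(3, 4), -1))), Add(20, Mul(-1, -14)))) = Add(Add(2, Mul(-3, 9), -27), Mul(Mul(3, Mul(2, Pow(7, -1))), Add(20, 14))) = Add(Add(2, -27, -27), Mul(Mul(3, Mul(2, Rational(1, 7))), 34)) = Add(-52, Mul(Mul(3, Rational(2, 7)), 34)) = Add(-52, Mul(Rational(6, 7), 34)) = Add(-52, Rational(204, 7)) = Rational(-160, 7)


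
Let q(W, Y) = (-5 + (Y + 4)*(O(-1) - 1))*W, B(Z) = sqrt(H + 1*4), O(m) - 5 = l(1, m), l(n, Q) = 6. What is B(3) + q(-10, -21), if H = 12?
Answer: 1754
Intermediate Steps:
O(m) = 11 (O(m) = 5 + 6 = 11)
B(Z) = 4 (B(Z) = sqrt(12 + 1*4) = sqrt(12 + 4) = sqrt(16) = 4)
q(W, Y) = W*(35 + 10*Y) (q(W, Y) = (-5 + (Y + 4)*(11 - 1))*W = (-5 + (4 + Y)*10)*W = (-5 + (40 + 10*Y))*W = (35 + 10*Y)*W = W*(35 + 10*Y))
B(3) + q(-10, -21) = 4 + 5*(-10)*(7 + 2*(-21)) = 4 + 5*(-10)*(7 - 42) = 4 + 5*(-10)*(-35) = 4 + 1750 = 1754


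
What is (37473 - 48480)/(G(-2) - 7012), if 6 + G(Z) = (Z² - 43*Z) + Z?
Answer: 1223/770 ≈ 1.5883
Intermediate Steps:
G(Z) = -6 + Z² - 42*Z (G(Z) = -6 + ((Z² - 43*Z) + Z) = -6 + (Z² - 42*Z) = -6 + Z² - 42*Z)
(37473 - 48480)/(G(-2) - 7012) = (37473 - 48480)/((-6 + (-2)² - 42*(-2)) - 7012) = -11007/((-6 + 4 + 84) - 7012) = -11007/(82 - 7012) = -11007/(-6930) = -11007*(-1/6930) = 1223/770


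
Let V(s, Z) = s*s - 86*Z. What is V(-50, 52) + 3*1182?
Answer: 1574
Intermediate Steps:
V(s, Z) = s**2 - 86*Z
V(-50, 52) + 3*1182 = ((-50)**2 - 86*52) + 3*1182 = (2500 - 4472) + 3546 = -1972 + 3546 = 1574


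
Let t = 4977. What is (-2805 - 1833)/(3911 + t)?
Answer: -2319/4444 ≈ -0.52183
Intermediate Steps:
(-2805 - 1833)/(3911 + t) = (-2805 - 1833)/(3911 + 4977) = -4638/8888 = -4638*1/8888 = -2319/4444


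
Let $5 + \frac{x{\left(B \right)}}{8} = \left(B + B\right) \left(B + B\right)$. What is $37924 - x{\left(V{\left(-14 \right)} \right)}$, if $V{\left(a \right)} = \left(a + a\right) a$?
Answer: $-4879284$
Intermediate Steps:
$V{\left(a \right)} = 2 a^{2}$ ($V{\left(a \right)} = 2 a a = 2 a^{2}$)
$x{\left(B \right)} = -40 + 32 B^{2}$ ($x{\left(B \right)} = -40 + 8 \left(B + B\right) \left(B + B\right) = -40 + 8 \cdot 2 B 2 B = -40 + 8 \cdot 4 B^{2} = -40 + 32 B^{2}$)
$37924 - x{\left(V{\left(-14 \right)} \right)} = 37924 - \left(-40 + 32 \left(2 \left(-14\right)^{2}\right)^{2}\right) = 37924 - \left(-40 + 32 \left(2 \cdot 196\right)^{2}\right) = 37924 - \left(-40 + 32 \cdot 392^{2}\right) = 37924 - \left(-40 + 32 \cdot 153664\right) = 37924 - \left(-40 + 4917248\right) = 37924 - 4917208 = -4879284$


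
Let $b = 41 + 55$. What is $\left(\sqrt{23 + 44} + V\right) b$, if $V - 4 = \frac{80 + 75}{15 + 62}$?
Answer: $\frac{44448}{77} + 96 \sqrt{67} \approx 1363.0$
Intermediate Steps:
$V = \frac{463}{77}$ ($V = 4 + \frac{80 + 75}{15 + 62} = 4 + \frac{155}{77} = \frac{463}{77} \approx 6.013$)
$b = 96$
$\left(\sqrt{23 + 44} + V\right) b = \left(\sqrt{23 + 44} + \frac{463}{77}\right) 96 = \left(\sqrt{67} + \frac{463}{77}\right) 96 = \left(\frac{463}{77} + \sqrt{67}\right) 96 = \frac{44448}{77} + 96 \sqrt{67}$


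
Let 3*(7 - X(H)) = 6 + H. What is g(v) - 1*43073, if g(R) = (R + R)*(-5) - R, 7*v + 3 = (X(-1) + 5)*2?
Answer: -905116/21 ≈ -43101.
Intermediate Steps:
X(H) = 5 - H/3 (X(H) = 7 - (6 + H)/3 = 7 + (-2 - H/3) = 5 - H/3)
v = 53/21 (v = -3/7 + (((5 - ⅓*(-1)) + 5)*2)/7 = -3/7 + (((5 + ⅓) + 5)*2)/7 = -3/7 + ((16/3 + 5)*2)/7 = -3/7 + ((31/3)*2)/7 = -3/7 + (⅐)*(62/3) = -3/7 + 62/21 = 53/21 ≈ 2.5238)
g(R) = -11*R (g(R) = (2*R)*(-5) - R = -10*R - R = -11*R)
g(v) - 1*43073 = -11*53/21 - 1*43073 = -583/21 - 43073 = -905116/21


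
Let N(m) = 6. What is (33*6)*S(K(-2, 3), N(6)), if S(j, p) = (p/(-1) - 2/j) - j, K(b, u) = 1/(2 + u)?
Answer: -16038/5 ≈ -3207.6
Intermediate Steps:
S(j, p) = -j - p - 2/j (S(j, p) = (p*(-1) - 2/j) - j = (-p - 2/j) - j = -j - p - 2/j)
(33*6)*S(K(-2, 3), N(6)) = (33*6)*(-1/(2 + 3) - 1*6 - 2/(1/(2 + 3))) = 198*(-1/5 - 6 - 2/(1/5)) = 198*(-1*⅕ - 6 - 2/⅕) = 198*(-⅕ - 6 - 2*5) = 198*(-⅕ - 6 - 10) = 198*(-81/5) = -16038/5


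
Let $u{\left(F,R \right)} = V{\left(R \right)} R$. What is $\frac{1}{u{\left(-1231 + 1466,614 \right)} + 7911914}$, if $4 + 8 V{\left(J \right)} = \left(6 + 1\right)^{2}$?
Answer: $\frac{4}{31661471} \approx 1.2634 \cdot 10^{-7}$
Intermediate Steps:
$V{\left(J \right)} = \frac{45}{8}$ ($V{\left(J \right)} = - \frac{1}{2} + \frac{\left(6 + 1\right)^{2}}{8} = - \frac{1}{2} + \frac{7^{2}}{8} = - \frac{1}{2} + \frac{1}{8} \cdot 49 = - \frac{1}{2} + \frac{49}{8} = \frac{45}{8}$)
$u{\left(F,R \right)} = \frac{45 R}{8}$
$\frac{1}{u{\left(-1231 + 1466,614 \right)} + 7911914} = \frac{1}{\frac{45}{8} \cdot 614 + 7911914} = \frac{1}{\frac{13815}{4} + 7911914} = \frac{1}{\frac{31661471}{4}} = \frac{4}{31661471}$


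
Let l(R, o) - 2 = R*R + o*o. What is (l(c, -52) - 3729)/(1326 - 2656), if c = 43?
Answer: -59/95 ≈ -0.62105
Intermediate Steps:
l(R, o) = 2 + R² + o² (l(R, o) = 2 + (R*R + o*o) = 2 + (R² + o²) = 2 + R² + o²)
(l(c, -52) - 3729)/(1326 - 2656) = ((2 + 43² + (-52)²) - 3729)/(1326 - 2656) = ((2 + 1849 + 2704) - 3729)/(-1330) = (4555 - 3729)*(-1/1330) = 826*(-1/1330) = -59/95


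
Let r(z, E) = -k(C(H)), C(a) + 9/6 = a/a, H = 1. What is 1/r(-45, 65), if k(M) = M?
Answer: 2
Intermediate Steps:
C(a) = -1/2 (C(a) = -3/2 + a/a = -3/2 + 1 = -1/2)
r(z, E) = 1/2 (r(z, E) = -1*(-1/2) = 1/2)
1/r(-45, 65) = 1/(1/2) = 2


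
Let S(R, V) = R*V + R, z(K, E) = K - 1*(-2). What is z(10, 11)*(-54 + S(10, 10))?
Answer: 672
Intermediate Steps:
z(K, E) = 2 + K (z(K, E) = K + 2 = 2 + K)
S(R, V) = R + R*V
z(10, 11)*(-54 + S(10, 10)) = (2 + 10)*(-54 + 10*(1 + 10)) = 12*(-54 + 10*11) = 12*(-54 + 110) = 12*56 = 672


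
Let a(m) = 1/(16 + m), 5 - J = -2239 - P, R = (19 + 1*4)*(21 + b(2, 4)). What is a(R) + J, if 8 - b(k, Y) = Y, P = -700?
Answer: 912505/591 ≈ 1544.0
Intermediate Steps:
b(k, Y) = 8 - Y
R = 575 (R = (19 + 1*4)*(21 + (8 - 1*4)) = (19 + 4)*(21 + (8 - 4)) = 23*(21 + 4) = 23*25 = 575)
J = 1544 (J = 5 - (-2239 - 1*(-700)) = 5 - (-2239 + 700) = 5 - 1*(-1539) = 5 + 1539 = 1544)
a(R) + J = 1/(16 + 575) + 1544 = 1/591 + 1544 = 912505/591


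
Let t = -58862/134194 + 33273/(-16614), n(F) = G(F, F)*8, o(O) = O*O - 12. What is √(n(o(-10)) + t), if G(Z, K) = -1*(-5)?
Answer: √576208503128370190/123861062 ≈ 6.1285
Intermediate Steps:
G(Z, K) = 5
o(O) = -12 + O² (o(O) = O² - 12 = -12 + O²)
n(F) = 40 (n(F) = 5*8 = 40)
t = -302387235/123861062 (t = -58862*1/134194 + 33273*(-1/16614) = -29431/67097 - 3697/1846 = -302387235/123861062 ≈ -2.4413)
√(n(o(-10)) + t) = √(40 - 302387235/123861062) = √(4652055245/123861062) = √576208503128370190/123861062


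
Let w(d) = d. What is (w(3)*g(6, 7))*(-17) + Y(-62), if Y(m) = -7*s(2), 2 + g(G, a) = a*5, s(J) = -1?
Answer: -1676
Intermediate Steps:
g(G, a) = -2 + 5*a (g(G, a) = -2 + a*5 = -2 + 5*a)
Y(m) = 7 (Y(m) = -7*(-1) = 7)
(w(3)*g(6, 7))*(-17) + Y(-62) = (3*(-2 + 5*7))*(-17) + 7 = (3*(-2 + 35))*(-17) + 7 = (3*33)*(-17) + 7 = 99*(-17) + 7 = -1683 + 7 = -1676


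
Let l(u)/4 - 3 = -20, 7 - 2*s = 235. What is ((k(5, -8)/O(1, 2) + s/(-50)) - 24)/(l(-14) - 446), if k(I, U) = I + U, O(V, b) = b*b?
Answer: 2247/51400 ≈ 0.043716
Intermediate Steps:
s = -114 (s = 7/2 - ½*235 = 7/2 - 235/2 = -114)
l(u) = -68 (l(u) = 12 + 4*(-20) = 12 - 80 = -68)
O(V, b) = b²
((k(5, -8)/O(1, 2) + s/(-50)) - 24)/(l(-14) - 446) = (((5 - 8)/(2²) - 114/(-50)) - 24)/(-68 - 446) = ((-3/4 - 114*(-1/50)) - 24)/(-514) = ((-3*¼ + 57/25) - 24)*(-1/514) = ((-¾ + 57/25) - 24)*(-1/514) = (153/100 - 24)*(-1/514) = -2247/100*(-1/514) = 2247/51400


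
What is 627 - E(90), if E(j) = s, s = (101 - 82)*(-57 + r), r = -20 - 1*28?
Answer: 2622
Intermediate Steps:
r = -48 (r = -20 - 28 = -48)
s = -1995 (s = (101 - 82)*(-57 - 48) = 19*(-105) = -1995)
E(j) = -1995
627 - E(90) = 627 - 1*(-1995) = 627 + 1995 = 2622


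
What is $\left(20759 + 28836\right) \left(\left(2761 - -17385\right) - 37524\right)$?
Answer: $-861861910$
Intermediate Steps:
$\left(20759 + 28836\right) \left(\left(2761 - -17385\right) - 37524\right) = 49595 \left(\left(2761 + 17385\right) - 37524\right) = 49595 \left(20146 - 37524\right) = 49595 \left(-17378\right) = -861861910$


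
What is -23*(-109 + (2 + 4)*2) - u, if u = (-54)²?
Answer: -685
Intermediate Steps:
u = 2916
-23*(-109 + (2 + 4)*2) - u = -23*(-109 + (2 + 4)*2) - 1*2916 = -23*(-109 + 6*2) - 2916 = -23*(-109 + 12) - 2916 = -23*(-97) - 2916 = 2231 - 2916 = -685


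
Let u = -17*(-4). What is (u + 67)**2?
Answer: 18225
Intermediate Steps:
u = 68
(u + 67)**2 = (68 + 67)**2 = 135**2 = 18225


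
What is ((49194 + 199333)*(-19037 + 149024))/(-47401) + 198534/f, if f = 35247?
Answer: -379551587818223/556914349 ≈ -6.8153e+5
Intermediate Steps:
((49194 + 199333)*(-19037 + 149024))/(-47401) + 198534/f = ((49194 + 199333)*(-19037 + 149024))/(-47401) + 198534/35247 = (248527*129987)*(-1/47401) + 198534*(1/35247) = 32305279149*(-1/47401) + 66178/11749 = -32305279149/47401 + 66178/11749 = -379551587818223/556914349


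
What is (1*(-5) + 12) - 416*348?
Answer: -144761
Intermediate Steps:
(1*(-5) + 12) - 416*348 = (-5 + 12) - 144768 = 7 - 144768 = -144761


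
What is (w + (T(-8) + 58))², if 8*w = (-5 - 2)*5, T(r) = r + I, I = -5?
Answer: 105625/64 ≈ 1650.4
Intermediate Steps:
T(r) = -5 + r (T(r) = r - 5 = -5 + r)
w = -35/8 (w = ((-5 - 2)*5)/8 = (-7*5)/8 = (⅛)*(-35) = -35/8 ≈ -4.3750)
(w + (T(-8) + 58))² = (-35/8 + ((-5 - 8) + 58))² = (-35/8 + (-13 + 58))² = (-35/8 + 45)² = (325/8)² = 105625/64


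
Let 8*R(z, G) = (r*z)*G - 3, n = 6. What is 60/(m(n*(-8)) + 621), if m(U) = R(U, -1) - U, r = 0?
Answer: 160/1783 ≈ 0.089736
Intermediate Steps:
R(z, G) = -3/8 (R(z, G) = ((0*z)*G - 3)/8 = (0*G - 3)/8 = (0 - 3)/8 = (1/8)*(-3) = -3/8)
m(U) = -3/8 - U
60/(m(n*(-8)) + 621) = 60/((-3/8 - 6*(-8)) + 621) = 60/((-3/8 - 1*(-48)) + 621) = 60/((-3/8 + 48) + 621) = 60/(381/8 + 621) = 60/(5349/8) = (8/5349)*60 = 160/1783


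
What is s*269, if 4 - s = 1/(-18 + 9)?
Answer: 9953/9 ≈ 1105.9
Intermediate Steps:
s = 37/9 (s = 4 - 1/(-18 + 9) = 4 - 1/(-9) = 4 - 1*(-1/9) = 4 + 1/9 = 37/9 ≈ 4.1111)
s*269 = (37/9)*269 = 9953/9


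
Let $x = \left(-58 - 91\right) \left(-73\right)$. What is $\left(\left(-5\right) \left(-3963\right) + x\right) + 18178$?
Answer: $48870$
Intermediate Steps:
$x = 10877$ ($x = \left(-149\right) \left(-73\right) = 10877$)
$\left(\left(-5\right) \left(-3963\right) + x\right) + 18178 = \left(\left(-5\right) \left(-3963\right) + 10877\right) + 18178 = \left(19815 + 10877\right) + 18178 = 30692 + 18178 = 48870$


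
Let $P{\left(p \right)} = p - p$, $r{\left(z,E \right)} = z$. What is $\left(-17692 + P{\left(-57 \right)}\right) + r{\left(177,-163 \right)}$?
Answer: $-17515$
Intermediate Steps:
$P{\left(p \right)} = 0$
$\left(-17692 + P{\left(-57 \right)}\right) + r{\left(177,-163 \right)} = \left(-17692 + 0\right) + 177 = -17692 + 177 = -17515$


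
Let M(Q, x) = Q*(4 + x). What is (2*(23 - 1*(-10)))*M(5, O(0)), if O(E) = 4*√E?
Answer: 1320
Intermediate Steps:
(2*(23 - 1*(-10)))*M(5, O(0)) = (2*(23 - 1*(-10)))*(5*(4 + 4*√0)) = (2*(23 + 10))*(5*(4 + 4*0)) = (2*33)*(5*(4 + 0)) = 66*(5*4) = 66*20 = 1320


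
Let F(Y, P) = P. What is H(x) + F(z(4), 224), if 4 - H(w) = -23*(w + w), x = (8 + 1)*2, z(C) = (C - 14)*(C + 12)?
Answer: 1056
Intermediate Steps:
z(C) = (-14 + C)*(12 + C)
x = 18 (x = 9*2 = 18)
H(w) = 4 + 46*w (H(w) = 4 - (-23)*(w + w) = 4 - (-23)*2*w = 4 - (-46)*w = 4 + 46*w)
H(x) + F(z(4), 224) = (4 + 46*18) + 224 = (4 + 828) + 224 = 832 + 224 = 1056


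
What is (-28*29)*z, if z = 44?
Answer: -35728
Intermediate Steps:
(-28*29)*z = -28*29*44 = -812*44 = -35728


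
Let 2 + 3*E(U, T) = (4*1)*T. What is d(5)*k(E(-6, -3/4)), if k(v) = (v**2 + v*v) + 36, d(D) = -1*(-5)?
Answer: 1870/9 ≈ 207.78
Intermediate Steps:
d(D) = 5
E(U, T) = -2/3 + 4*T/3 (E(U, T) = -2/3 + ((4*1)*T)/3 = -2/3 + (4*T)/3 = -2/3 + 4*T/3)
k(v) = 36 + 2*v**2 (k(v) = (v**2 + v**2) + 36 = 2*v**2 + 36 = 36 + 2*v**2)
d(5)*k(E(-6, -3/4)) = 5*(36 + 2*(-2/3 + 4*(-3/4)/3)**2) = 5*(36 + 2*(-2/3 + 4*(-3*1/4)/3)**2) = 5*(36 + 2*(-2/3 + (4/3)*(-3/4))**2) = 5*(36 + 2*(-2/3 - 1)**2) = 5*(36 + 2*(-5/3)**2) = 5*(36 + 2*(25/9)) = 5*(36 + 50/9) = 5*(374/9) = 1870/9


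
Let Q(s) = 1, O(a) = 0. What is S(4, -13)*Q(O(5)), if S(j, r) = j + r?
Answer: -9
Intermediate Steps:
S(4, -13)*Q(O(5)) = (4 - 13)*1 = -9*1 = -9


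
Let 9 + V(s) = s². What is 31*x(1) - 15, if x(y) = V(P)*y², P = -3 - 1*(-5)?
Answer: -170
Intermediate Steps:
P = 2 (P = -3 + 5 = 2)
V(s) = -9 + s²
x(y) = -5*y² (x(y) = (-9 + 2²)*y² = (-9 + 4)*y² = -5*y²)
31*x(1) - 15 = 31*(-5*1²) - 15 = 31*(-5*1) - 15 = 31*(-5) - 15 = -155 - 15 = -170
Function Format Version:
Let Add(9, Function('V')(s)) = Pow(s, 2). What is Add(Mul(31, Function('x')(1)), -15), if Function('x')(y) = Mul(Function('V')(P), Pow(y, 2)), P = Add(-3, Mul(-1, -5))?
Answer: -170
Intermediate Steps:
P = 2 (P = Add(-3, 5) = 2)
Function('V')(s) = Add(-9, Pow(s, 2))
Function('x')(y) = Mul(-5, Pow(y, 2)) (Function('x')(y) = Mul(Add(-9, Pow(2, 2)), Pow(y, 2)) = Mul(Add(-9, 4), Pow(y, 2)) = Mul(-5, Pow(y, 2)))
Add(Mul(31, Function('x')(1)), -15) = Add(Mul(31, Mul(-5, Pow(1, 2))), -15) = Add(Mul(31, Mul(-5, 1)), -15) = Add(Mul(31, -5), -15) = Add(-155, -15) = -170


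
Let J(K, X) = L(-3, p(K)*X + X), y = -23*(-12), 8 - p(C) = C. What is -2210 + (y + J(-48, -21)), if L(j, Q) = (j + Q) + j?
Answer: -3137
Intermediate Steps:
p(C) = 8 - C
y = 276
L(j, Q) = Q + 2*j (L(j, Q) = (Q + j) + j = Q + 2*j)
J(K, X) = -6 + X + X*(8 - K) (J(K, X) = ((8 - K)*X + X) + 2*(-3) = (X*(8 - K) + X) - 6 = (X + X*(8 - K)) - 6 = -6 + X + X*(8 - K))
-2210 + (y + J(-48, -21)) = -2210 + (276 + (-6 - 1*(-21)*(-9 - 48))) = -2210 + (276 + (-6 - 1*(-21)*(-57))) = -2210 + (276 + (-6 - 1197)) = -2210 + (276 - 1203) = -2210 - 927 = -3137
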